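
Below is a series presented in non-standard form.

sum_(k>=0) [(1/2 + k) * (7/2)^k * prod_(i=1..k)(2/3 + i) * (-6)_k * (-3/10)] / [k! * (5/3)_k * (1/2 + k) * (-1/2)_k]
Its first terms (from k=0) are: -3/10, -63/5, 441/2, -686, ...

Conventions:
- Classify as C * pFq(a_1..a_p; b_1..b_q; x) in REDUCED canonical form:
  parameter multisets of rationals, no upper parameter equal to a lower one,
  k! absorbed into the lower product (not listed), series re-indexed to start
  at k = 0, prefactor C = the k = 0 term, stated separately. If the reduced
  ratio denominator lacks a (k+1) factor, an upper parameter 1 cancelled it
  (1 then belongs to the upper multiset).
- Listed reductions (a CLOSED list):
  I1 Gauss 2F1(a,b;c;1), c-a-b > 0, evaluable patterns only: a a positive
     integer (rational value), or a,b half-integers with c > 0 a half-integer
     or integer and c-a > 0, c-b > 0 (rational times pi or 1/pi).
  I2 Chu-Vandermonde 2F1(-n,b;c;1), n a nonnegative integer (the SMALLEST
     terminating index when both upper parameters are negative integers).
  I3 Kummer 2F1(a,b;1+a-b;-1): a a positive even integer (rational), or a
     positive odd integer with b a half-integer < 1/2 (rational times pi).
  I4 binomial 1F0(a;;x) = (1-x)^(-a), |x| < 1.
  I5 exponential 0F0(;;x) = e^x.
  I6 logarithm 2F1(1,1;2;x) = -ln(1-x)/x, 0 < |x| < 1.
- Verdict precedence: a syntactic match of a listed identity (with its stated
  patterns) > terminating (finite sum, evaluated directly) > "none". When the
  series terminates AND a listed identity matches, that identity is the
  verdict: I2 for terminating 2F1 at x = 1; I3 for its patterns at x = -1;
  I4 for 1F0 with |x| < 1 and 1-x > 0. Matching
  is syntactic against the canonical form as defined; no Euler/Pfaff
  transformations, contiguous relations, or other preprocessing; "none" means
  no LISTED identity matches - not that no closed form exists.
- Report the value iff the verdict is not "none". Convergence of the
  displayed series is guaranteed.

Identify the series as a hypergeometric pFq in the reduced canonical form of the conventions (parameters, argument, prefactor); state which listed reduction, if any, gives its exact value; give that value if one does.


The series (x = 7/2) is 1F1: upper {-6}, lower {-1/2}, prefactor -3/10. Verdict: terminating - no listed pattern fits, but -6 in the upper list cuts the series at k = 6; direct evaluation. Sum: -1996/225.

Key step: with t_0 = -3/10, the parameter 5/3 appears in both the upper and lower lists and cancels (alongside the other common factor).
Term ratio: r(k) = (7/2) * (k-6) / [(k-1/2) (k+1)] - poly over poly, x = (7/2) from leading terms; C = -3/10 at k = 0.


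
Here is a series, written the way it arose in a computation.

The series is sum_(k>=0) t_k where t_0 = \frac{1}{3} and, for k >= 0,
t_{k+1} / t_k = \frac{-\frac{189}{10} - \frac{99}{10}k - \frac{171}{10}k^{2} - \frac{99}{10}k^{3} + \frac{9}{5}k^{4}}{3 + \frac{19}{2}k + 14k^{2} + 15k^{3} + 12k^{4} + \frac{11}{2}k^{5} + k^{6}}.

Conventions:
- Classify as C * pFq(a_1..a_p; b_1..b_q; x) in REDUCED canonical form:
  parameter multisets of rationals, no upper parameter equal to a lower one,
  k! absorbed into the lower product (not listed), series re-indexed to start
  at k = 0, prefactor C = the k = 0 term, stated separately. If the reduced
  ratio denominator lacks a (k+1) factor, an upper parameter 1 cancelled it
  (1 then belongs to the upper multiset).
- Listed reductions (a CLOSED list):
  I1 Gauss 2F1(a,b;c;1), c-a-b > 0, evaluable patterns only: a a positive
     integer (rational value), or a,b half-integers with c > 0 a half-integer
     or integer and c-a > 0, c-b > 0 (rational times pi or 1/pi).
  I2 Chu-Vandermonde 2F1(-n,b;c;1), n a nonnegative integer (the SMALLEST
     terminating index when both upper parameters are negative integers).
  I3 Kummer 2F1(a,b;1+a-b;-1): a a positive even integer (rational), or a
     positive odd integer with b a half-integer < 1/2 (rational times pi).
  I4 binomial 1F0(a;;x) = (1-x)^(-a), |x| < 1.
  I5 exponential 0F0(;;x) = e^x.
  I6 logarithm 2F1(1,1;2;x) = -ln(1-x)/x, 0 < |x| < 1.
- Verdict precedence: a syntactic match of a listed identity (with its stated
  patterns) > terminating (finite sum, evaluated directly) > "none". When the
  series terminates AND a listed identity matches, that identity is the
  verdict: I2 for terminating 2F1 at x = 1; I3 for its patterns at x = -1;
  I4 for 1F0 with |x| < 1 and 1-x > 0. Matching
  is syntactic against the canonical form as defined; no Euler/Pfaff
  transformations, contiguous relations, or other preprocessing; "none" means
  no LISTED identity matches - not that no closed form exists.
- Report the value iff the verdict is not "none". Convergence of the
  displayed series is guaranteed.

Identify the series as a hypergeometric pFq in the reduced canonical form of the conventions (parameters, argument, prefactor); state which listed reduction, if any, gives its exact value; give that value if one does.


First insight: from the first term \frac{1}{3}: the expanded ratio factors over Q; C = 1/3, x = 9/5, roots give parameters.
Term ratio: r(k) = \frac{9}{5} * (k-7) / [(k+1) (k+2) (k+1)] - poly over poly, x = \frac{9}{5} from leading terms; C = \frac{1}{3} at k = 0.

x = \frac{9}{5} here; the reduced form reads 1F2, upper {-7}, lower {1, 2}, C = \frac{1}{3}. Verdict: terminating. (-7)_k vanishes past k = 7, leaving a 8-term sum, computed directly. Sum: -\frac{181192668689}{588000000000}.


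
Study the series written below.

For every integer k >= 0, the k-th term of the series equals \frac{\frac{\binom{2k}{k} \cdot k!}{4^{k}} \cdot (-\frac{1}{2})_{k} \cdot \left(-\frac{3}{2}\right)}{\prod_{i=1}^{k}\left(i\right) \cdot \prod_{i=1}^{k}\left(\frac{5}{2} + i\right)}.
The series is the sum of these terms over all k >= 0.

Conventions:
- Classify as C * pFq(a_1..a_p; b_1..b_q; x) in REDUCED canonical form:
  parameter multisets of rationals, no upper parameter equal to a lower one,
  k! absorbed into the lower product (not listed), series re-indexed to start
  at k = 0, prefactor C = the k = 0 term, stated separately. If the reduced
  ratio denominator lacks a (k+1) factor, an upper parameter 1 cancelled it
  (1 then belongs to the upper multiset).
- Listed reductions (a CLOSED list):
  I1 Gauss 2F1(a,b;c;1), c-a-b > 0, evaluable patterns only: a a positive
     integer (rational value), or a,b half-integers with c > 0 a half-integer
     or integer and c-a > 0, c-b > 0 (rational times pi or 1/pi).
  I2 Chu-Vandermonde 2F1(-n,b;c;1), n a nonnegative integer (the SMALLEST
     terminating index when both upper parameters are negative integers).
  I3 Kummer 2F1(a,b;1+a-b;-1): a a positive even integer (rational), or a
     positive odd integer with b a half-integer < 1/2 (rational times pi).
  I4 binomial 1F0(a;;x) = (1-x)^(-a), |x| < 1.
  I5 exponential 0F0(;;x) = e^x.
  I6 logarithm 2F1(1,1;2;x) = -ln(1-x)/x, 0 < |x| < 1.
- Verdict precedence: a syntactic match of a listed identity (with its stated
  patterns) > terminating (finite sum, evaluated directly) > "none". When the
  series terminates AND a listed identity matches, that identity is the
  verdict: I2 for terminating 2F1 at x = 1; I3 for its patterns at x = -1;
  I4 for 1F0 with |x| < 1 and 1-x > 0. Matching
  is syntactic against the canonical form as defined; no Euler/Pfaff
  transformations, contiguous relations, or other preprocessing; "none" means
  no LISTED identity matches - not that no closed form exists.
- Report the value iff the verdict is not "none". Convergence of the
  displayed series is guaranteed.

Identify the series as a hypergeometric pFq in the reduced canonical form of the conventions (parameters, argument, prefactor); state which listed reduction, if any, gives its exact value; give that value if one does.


The series (x = 1) is 2F1: upper {-\frac{1}{2}, \frac{1}{2}}, lower {\frac{7}{2}}, prefactor -\frac{3}{2}. Verdict: Gauss's theorem I1 (half-integer case) fires (x = 1; upper {-\frac{1}{2}, \frac{1}{2}} half-integers, c = \frac{7}{2} in the evaluable pattern). Hence: \left(-\frac{225}{512}\right) \cdot \pi.

Key step: t_0 being -\frac{3}{2}, the lower running product (C = -3/2) is a rising factorial.
Ratio: r(k) = 1 * (k-\frac{1}{2}) (k+\frac{1}{2}) / [(k+\frac{7}{2}) (k+1)] - rational in k. x = 1; t_0 = -\frac{3}{2}; negate the roots.


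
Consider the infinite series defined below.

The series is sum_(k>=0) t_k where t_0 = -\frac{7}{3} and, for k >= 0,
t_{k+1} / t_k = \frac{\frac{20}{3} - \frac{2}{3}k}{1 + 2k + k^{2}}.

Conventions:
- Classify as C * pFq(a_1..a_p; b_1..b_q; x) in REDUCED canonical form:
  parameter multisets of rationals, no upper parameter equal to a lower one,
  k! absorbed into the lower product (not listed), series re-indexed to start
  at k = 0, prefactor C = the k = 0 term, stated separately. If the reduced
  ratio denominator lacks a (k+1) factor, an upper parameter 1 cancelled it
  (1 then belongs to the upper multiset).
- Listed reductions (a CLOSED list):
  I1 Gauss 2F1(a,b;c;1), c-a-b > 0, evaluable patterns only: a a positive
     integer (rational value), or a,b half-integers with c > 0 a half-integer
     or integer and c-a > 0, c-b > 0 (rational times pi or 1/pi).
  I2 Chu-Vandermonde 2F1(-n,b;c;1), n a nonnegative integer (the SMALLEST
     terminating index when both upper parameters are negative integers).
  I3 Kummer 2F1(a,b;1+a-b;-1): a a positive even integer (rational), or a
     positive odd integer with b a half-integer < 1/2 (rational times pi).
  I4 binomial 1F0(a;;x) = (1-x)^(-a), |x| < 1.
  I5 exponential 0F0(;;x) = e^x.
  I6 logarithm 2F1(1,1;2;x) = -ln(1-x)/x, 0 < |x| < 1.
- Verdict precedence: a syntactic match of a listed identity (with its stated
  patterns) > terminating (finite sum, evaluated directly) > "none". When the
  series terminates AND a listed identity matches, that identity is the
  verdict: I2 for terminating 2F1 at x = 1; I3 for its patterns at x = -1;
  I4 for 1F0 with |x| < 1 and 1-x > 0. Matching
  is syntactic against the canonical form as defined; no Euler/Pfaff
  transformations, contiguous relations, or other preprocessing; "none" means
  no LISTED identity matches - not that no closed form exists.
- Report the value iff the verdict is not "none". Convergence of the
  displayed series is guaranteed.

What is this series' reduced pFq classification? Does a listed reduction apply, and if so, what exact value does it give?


At argument -\frac{2}{3}: a 1F1 with upper {-10}, lower {1}, scaled by C = -\frac{7}{3}. Verdict: terminating - upper parameter -10 makes this a finite sum (last index 10), evaluated exactly. Exact value: -\frac{21448270459}{358722675}.

First insight: t_0 = -\frac{7}{3} here, and factor the ratio over Q (prefactor -7/3): negated roots = parameters.
Consecutive-term ratio: r(k) = -\frac{2}{3} * (k-10) / [(k+1) (k+1)] ; factor over Q: parameters, x = -\frac{2}{3}, and C = -\frac{7}{3}.


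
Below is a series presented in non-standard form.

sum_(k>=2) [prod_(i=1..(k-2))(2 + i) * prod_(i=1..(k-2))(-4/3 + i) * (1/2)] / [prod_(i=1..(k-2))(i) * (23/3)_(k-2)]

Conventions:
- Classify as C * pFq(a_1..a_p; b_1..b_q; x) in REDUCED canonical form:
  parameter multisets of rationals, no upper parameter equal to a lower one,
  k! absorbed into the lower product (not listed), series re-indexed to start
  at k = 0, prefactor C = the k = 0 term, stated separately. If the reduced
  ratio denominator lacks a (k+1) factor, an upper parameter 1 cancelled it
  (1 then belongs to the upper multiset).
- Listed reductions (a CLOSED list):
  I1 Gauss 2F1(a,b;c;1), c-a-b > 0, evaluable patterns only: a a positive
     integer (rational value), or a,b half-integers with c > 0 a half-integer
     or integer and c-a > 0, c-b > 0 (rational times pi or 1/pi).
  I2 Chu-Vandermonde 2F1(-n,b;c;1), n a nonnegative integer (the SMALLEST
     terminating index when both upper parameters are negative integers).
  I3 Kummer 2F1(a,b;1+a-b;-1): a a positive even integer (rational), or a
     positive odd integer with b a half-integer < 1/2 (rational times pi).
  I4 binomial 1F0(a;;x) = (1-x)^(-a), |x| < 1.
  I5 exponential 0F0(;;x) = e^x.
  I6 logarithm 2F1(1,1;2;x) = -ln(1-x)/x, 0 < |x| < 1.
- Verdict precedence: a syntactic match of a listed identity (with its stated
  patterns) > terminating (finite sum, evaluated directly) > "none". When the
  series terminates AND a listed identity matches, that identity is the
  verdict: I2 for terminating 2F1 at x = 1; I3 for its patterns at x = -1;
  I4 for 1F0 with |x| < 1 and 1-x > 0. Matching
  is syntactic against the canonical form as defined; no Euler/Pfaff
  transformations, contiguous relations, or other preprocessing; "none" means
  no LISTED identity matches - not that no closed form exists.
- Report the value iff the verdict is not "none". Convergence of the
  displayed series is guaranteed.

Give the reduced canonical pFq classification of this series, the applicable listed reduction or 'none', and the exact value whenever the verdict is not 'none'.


Classification (C = 1/2): 2F1 with upper {-1/3, 3}, lower {23/3}, argument x = 1. Verdict: the Gauss summation I1 fires (x = 1: the Gamma ratio telescopes since c-a-b = 5 > 0 and a = 3 in Z>0). Its exact value is 34/81.

First insight: with t_0 = 1/2, the running product (prefactor 1/2) telescopes to a rising factorial.
Adjacent-term ratio: r(k) = 1 * (k-1/3) (k+3) / [(k+23/3) (k+1)] - rational in k. x = 1; t_0 = 1/2; negate the roots.


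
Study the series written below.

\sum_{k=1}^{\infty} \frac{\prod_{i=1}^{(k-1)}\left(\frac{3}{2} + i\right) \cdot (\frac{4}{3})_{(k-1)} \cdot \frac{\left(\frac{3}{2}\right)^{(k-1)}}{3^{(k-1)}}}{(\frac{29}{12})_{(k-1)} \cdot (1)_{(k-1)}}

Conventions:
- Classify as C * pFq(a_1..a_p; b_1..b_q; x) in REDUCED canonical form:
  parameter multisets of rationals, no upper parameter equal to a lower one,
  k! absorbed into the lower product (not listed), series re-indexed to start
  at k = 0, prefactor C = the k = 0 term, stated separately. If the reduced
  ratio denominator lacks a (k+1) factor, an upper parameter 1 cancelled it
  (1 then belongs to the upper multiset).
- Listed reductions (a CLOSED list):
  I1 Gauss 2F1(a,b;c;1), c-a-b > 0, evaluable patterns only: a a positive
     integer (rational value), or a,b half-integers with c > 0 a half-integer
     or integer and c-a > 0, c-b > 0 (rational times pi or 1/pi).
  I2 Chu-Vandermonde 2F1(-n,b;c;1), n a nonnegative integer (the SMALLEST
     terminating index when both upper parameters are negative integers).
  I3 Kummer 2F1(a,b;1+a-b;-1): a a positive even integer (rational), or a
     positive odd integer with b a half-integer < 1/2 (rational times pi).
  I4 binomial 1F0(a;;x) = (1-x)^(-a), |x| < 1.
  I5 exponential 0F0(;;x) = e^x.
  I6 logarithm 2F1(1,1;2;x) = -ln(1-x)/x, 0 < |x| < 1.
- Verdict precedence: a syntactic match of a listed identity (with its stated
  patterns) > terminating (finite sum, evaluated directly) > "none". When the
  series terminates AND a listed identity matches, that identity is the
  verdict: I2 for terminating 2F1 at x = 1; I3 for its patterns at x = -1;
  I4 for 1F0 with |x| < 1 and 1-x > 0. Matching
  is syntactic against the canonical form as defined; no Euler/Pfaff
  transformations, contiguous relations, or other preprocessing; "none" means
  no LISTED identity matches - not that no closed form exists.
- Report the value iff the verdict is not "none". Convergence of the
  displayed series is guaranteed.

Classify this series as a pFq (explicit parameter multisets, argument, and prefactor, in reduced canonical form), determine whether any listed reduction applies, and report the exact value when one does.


Canonical form: C = 1 times 2F1 with upper {\frac{4}{3}, \frac{5}{2}}, lower {\frac{29}{12}}, x = \frac{1}{2}. Verdict: no listed reduction: x = \frac{1}{2} and upper {\frac{4}{3}, \frac{5}{2}} fail every I1-I6 pattern.

Key step: t_0 = 1 here, and (1)_k (prefactor 1) is k! itself.
Term ratio: r(k) = \frac{1}{2} * (k+\frac{4}{3}) (k+\frac{5}{2}) / [(k+\frac{29}{12}) (k+1)] - rational in k, leading ratio \frac{1}{2}; with t_0 = 1, classification follows.


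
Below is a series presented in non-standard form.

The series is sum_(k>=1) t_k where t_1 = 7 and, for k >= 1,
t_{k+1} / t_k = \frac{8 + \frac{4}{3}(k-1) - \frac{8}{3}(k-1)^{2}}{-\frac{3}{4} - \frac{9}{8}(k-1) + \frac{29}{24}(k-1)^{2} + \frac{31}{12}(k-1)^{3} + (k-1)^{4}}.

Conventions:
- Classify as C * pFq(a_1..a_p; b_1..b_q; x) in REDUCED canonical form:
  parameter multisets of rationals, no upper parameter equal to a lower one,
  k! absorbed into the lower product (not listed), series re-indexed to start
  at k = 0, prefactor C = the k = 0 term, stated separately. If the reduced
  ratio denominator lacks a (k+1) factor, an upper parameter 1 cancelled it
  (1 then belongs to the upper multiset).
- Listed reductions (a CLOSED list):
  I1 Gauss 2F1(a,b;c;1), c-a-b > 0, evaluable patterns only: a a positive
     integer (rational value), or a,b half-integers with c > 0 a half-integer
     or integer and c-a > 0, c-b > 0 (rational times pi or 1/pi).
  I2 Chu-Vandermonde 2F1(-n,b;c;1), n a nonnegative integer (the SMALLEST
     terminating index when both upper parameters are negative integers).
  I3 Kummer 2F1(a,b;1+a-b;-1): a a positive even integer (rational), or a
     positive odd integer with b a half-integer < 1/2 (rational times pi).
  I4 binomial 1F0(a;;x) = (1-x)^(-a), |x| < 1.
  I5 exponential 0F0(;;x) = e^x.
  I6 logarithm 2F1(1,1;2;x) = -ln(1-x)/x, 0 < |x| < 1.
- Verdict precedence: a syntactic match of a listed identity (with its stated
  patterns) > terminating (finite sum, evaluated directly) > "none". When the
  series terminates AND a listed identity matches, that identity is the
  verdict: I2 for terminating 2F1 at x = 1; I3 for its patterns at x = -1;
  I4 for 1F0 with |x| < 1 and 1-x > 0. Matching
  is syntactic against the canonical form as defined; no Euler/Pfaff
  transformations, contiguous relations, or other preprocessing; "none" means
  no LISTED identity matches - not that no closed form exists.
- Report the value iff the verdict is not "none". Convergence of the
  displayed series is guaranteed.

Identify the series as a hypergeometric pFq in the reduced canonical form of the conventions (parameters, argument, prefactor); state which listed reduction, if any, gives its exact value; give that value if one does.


Reduced: x = -\frac{8}{3}, 1F2, upper = {-2}, lower = {-\frac{2}{3}, \frac{3}{4}}, C = 7. Verdict: terminating at k = 2: the factor (-2)_k kills every later term; summing the 3 survivors is exact. Sum: -\frac{715}{3}.

Key observation: with t_0 = 7, the ratio is unreduced: k + 3/2 divides both sides (C = 7, x = -8/3).
Ratio: r(k) = -\frac{8}{3} * (k-2) / [(k-\frac{2}{3}) (k+\frac{3}{4}) (k+1)] - rational in k, leading ratio -\frac{8}{3}; with t_0 = 7, classification follows.


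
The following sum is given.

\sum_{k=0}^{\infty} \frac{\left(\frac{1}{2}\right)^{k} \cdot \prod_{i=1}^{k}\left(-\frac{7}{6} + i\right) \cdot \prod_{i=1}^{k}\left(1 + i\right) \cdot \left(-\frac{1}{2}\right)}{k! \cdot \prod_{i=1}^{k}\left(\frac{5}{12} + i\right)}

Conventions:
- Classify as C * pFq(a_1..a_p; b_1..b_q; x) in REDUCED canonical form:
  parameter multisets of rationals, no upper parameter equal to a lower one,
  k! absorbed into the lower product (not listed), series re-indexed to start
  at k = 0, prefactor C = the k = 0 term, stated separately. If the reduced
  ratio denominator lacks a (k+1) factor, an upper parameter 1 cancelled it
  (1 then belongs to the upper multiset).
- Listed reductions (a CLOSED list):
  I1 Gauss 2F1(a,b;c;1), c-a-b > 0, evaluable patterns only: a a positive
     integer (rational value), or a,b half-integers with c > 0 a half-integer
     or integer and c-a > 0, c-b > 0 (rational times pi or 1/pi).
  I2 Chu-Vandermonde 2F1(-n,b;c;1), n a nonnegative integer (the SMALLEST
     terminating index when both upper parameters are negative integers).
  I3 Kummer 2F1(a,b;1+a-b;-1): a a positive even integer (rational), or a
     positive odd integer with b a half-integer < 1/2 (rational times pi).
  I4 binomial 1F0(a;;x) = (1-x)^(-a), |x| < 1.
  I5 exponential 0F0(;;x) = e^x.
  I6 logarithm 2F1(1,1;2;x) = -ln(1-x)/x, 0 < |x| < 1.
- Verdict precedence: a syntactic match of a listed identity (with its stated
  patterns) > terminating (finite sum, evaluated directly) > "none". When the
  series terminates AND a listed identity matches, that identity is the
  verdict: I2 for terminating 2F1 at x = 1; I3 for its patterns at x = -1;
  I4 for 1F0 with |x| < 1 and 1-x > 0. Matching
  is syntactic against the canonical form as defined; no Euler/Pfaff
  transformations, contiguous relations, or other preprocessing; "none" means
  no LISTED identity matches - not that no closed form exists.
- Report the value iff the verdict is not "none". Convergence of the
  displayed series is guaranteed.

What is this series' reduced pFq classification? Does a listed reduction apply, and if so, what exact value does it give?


At argument \frac{1}{2}: a 2F1 with upper {-\frac{1}{6}, 2}, lower {\frac{17}{12}}, scaled by C = -\frac{1}{2}. Verdict: none (x = \frac{1}{2}): each listed identity misses the multisets {-\frac{1}{6}, 2} ; {\frac{17}{12}}.

First insight: t_0 being -\frac{1}{2}, the running product (C = -1/2, x = 1/2) telescopes to a rising factorial.
Term ratio: r(k) = \frac{1}{2} * (k-\frac{1}{6}) (k+2) / [(k+\frac{17}{12}) (k+1)] - poly over poly, x = \frac{1}{2} from leading terms; C = -\frac{1}{2} at k = 0.


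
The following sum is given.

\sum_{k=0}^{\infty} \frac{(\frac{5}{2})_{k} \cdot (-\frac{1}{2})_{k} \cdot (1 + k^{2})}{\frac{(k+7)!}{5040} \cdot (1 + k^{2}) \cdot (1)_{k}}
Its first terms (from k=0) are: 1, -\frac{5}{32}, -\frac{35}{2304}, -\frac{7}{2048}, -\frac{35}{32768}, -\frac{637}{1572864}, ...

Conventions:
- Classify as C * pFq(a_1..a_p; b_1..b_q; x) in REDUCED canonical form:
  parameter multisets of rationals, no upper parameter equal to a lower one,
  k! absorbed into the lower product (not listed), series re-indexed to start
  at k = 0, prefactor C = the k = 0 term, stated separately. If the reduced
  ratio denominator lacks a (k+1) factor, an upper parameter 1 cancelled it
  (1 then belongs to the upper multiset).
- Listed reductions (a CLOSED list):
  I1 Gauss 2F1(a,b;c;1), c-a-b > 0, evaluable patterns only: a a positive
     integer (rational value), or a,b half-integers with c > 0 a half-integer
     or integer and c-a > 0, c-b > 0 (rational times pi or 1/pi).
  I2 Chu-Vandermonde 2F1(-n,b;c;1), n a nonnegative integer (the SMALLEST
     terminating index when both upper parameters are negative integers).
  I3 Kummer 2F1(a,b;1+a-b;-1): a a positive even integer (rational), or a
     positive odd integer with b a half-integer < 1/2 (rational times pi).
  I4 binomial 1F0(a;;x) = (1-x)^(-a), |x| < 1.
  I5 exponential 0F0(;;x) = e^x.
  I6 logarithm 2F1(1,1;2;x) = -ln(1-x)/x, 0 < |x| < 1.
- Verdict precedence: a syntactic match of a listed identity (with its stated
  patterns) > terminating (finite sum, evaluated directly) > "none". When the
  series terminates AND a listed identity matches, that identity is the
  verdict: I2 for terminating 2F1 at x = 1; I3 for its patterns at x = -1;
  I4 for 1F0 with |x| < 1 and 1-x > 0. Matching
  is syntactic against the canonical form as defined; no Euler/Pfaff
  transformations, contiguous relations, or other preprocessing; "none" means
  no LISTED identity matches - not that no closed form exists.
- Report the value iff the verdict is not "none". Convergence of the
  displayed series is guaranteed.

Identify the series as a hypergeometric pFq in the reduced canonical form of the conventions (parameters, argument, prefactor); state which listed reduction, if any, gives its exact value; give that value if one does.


This is 1 * 2F1(-\frac{1}{2}, \frac{5}{2}; 8; 1) in reduced canonical form. Verdict: this is Gauss (I1, half-integer pattern) (x = 1; upper {-\frac{1}{2}, \frac{5}{2}} half-integers, c = 8 in the evaluable pattern). Exact value: \frac{1048576}{405405} / \pi.

Key observation: with t_0 = 1, the denominator's factorial ratio (prefactor 1) is a lower Pochhammer.
Adjacent-term ratio: r(k) = 1 * (k-\frac{1}{2}) (k+\frac{5}{2}) / [(k+8) (k+1)] - rational in k. x = 1; t_0 = 1; negate the roots.


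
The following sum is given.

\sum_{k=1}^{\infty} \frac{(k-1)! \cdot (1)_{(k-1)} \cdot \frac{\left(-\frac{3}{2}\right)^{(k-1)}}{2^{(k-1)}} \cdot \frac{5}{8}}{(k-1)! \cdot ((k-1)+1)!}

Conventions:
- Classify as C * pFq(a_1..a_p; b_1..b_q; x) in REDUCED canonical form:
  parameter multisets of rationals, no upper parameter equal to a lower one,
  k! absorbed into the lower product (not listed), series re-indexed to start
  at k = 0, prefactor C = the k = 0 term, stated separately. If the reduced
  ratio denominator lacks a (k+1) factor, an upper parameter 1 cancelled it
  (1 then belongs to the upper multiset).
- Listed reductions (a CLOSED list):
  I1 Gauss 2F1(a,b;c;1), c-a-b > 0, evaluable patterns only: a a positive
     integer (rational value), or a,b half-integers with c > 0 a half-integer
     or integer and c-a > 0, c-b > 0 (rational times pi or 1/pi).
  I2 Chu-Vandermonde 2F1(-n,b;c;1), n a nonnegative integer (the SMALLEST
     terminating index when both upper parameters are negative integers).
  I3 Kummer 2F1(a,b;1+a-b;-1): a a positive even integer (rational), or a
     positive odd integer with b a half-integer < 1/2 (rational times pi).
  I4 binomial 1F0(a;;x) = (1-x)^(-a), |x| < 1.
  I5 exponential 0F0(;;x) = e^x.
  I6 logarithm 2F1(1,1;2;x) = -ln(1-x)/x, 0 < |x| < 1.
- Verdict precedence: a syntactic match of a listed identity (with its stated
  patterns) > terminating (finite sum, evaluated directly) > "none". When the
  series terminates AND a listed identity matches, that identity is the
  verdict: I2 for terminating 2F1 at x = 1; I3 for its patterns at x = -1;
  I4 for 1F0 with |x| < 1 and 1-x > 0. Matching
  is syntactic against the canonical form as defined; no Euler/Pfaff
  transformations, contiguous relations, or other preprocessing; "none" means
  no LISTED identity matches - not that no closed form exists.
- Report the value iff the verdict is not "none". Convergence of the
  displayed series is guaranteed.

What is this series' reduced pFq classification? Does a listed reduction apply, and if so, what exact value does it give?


x = -\frac{3}{4} here; the reduced form reads 2F1, upper {1, 1}, lower {2}, C = \frac{5}{8}. Verdict (x = -\frac{3}{4}): logarithm (I6) applies (the logarithm: parameters (1,1;2), x = -\frac{3}{4}). Value: \frac{5}{6} \cdot \ln\left(\frac{7}{4}\right).

Structural cue: with t_0 = \frac{5}{8}, the two k-th powers (C = 5/8) combine into one argument.
Ratio: r(k) = -\frac{3}{4} * (k+1) (k+1) / [(k+2) (k+1)] - rational in k. x = -\frac{3}{4}; t_0 = \frac{5}{8}; negate the roots.


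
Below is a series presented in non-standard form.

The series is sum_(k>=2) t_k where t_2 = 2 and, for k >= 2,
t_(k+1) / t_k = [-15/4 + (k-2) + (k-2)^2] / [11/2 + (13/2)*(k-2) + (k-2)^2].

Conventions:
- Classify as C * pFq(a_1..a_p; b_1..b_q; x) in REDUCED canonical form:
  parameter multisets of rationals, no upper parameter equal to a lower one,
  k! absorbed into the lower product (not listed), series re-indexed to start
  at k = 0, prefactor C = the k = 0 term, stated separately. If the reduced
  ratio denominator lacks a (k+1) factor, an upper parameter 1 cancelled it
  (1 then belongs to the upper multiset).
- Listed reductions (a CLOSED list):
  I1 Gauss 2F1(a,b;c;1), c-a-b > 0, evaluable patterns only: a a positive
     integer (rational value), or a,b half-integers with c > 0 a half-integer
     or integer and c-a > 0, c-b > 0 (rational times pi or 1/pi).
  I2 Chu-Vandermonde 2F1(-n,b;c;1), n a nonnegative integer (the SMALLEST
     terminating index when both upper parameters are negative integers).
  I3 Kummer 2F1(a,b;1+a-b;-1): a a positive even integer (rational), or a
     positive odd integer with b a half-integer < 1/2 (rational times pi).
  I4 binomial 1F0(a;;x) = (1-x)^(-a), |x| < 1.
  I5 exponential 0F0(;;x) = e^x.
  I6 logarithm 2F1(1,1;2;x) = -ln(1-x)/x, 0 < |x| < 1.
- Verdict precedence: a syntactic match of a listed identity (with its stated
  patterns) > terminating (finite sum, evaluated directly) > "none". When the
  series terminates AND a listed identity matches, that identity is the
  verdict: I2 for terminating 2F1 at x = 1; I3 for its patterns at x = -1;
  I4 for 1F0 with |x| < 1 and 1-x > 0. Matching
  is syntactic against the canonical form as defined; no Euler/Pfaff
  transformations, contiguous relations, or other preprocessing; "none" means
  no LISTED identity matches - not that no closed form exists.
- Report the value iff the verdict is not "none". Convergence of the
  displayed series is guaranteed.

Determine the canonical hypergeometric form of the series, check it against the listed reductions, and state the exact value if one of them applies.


The series (x = 1) is 2F1: upper {-3/2, 5/2}, lower {11/2}, prefactor 2. Verdict at x = 1: Gauss (I1, half-integer pattern) matches (x = 1; upper {-3/2, 5/2} half-integers, c = 11/2 in the evaluable pattern). Its exact value is (2205/8192) * pi.

Structural cue: t_0 = 2 here, and factor the ratio over Q (C = 2): negated roots = parameters.
Consecutive-term ratio: r(k) = 1 * (k-3/2) (k+5/2) / [(k+11/2) (k+1)] - rational; roots negated = parameters, x = 1, C = 2.


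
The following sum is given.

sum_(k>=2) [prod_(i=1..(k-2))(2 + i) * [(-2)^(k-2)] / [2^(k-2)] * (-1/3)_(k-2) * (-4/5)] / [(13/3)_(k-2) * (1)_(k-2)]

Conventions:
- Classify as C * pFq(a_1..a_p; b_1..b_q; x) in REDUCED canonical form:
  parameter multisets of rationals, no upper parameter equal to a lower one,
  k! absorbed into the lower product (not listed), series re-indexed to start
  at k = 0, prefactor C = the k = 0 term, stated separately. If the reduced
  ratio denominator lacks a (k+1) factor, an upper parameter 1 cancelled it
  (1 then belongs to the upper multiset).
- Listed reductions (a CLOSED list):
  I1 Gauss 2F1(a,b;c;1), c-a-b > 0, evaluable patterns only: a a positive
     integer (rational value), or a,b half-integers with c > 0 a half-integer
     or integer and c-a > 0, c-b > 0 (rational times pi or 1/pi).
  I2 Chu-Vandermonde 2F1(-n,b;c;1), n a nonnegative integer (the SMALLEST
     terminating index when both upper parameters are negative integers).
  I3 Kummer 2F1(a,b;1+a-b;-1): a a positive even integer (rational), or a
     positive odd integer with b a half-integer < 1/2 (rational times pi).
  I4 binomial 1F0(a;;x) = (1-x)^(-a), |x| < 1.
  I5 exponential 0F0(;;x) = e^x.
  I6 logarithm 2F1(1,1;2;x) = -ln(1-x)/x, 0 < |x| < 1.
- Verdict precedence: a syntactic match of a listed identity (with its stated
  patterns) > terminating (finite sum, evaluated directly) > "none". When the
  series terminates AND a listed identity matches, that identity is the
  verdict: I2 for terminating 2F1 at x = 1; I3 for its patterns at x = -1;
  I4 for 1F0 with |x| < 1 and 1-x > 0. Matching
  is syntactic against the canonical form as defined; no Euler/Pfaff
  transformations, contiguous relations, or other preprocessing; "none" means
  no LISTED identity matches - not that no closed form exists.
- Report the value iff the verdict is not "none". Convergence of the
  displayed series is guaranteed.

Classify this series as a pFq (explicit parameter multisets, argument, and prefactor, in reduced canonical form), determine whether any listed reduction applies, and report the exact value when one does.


Prefactor -4/5, argument -1: 2F1 with upper {-1/3, 3} over lower {13/3}. Verdict: none - this 2F1 at x = -1 matches no listed pattern, and upper {-1/3, 3} holds no stopper.

The tell: t_0 = -4/5 here, and (1)_k (C = -4/5) is k! itself.
Adjacent-term ratio: r(k) = (-1) * (k-1/3) (k+3) / [(k+13/3) (k+1)] - rational in k, leading ratio (-1); with t_0 = -4/5, classification follows.


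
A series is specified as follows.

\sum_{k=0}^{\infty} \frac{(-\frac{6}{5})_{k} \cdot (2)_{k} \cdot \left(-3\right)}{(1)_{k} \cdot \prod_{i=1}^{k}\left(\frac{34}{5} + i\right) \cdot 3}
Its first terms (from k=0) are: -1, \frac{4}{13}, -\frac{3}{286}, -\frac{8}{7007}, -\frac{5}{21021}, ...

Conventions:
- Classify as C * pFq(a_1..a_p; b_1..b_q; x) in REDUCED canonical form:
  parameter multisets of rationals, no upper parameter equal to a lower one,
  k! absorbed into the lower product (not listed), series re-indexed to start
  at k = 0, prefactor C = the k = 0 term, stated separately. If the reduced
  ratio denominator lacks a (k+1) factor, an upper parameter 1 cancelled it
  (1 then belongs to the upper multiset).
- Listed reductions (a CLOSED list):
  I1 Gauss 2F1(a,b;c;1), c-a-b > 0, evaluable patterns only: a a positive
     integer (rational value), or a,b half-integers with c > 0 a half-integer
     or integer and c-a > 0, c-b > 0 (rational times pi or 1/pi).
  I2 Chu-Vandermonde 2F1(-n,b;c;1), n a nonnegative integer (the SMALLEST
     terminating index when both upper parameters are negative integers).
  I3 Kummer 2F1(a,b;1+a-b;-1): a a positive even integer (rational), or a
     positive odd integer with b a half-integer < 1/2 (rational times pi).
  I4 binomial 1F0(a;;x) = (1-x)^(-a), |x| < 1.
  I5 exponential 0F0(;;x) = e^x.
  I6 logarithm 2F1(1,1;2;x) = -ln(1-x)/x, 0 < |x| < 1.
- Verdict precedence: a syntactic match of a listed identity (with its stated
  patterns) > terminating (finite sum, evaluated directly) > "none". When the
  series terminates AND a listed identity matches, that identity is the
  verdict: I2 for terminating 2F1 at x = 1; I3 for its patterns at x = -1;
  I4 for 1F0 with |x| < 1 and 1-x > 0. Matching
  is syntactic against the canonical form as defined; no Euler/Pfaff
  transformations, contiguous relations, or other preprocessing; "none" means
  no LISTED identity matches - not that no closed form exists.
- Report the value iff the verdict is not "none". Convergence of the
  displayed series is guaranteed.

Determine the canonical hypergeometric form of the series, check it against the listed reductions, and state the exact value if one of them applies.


The series (x = 1) is 2F1: upper {-\frac{6}{5}, 2}, lower {\frac{39}{5}}, prefactor -1. Verdict: this is Gauss (I1, integer-parameter pattern) (x = 1: the Gamma ratio telescopes since c-a-b = 7 > 0 and a = 2 in Z>0). Sum: -\frac{493}{700}.

Key step: x = 1 and (1)_k (prefactor -1) is k! itself.
Term ratio: r(k) = 1 * (k-\frac{6}{5}) (k+2) / [(k+\frac{39}{5}) (k+1)] - rational in k. x = 1; t_0 = -1; negate the roots.


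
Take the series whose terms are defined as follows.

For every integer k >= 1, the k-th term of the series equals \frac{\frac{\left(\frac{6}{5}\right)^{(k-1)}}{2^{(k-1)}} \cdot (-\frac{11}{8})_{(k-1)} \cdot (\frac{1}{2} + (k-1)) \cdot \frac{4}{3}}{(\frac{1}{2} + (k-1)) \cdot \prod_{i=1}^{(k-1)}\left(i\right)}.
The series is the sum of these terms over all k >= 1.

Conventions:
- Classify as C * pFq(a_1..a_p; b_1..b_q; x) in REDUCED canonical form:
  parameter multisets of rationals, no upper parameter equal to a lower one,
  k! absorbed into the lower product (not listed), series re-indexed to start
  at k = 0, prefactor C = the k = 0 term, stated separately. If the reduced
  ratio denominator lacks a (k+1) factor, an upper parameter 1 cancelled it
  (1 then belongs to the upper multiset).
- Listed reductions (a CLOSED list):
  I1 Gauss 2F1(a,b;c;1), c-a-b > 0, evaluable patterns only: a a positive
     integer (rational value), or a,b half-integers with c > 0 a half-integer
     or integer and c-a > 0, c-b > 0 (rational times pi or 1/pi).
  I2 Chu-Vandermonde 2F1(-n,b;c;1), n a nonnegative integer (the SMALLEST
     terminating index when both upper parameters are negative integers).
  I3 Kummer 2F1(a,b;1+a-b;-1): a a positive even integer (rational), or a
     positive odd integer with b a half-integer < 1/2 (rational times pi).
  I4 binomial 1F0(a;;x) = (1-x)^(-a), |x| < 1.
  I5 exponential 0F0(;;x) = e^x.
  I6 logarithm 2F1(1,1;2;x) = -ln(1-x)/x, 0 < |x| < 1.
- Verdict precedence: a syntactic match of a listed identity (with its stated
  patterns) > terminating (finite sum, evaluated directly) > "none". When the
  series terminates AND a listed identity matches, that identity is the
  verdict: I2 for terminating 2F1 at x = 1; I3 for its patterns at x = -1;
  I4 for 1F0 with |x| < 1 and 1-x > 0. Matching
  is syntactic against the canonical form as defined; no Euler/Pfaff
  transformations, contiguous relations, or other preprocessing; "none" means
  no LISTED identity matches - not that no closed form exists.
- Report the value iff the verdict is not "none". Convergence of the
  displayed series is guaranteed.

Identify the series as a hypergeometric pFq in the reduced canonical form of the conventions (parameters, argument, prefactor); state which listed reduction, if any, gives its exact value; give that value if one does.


At argument \frac{3}{5}: a 1F0 with upper {-\frac{11}{8}}, lower {-}, scaled by C = \frac{4}{3}. Verdict (x = \frac{3}{5}): the I4 binomial reduction applies (the 1F0 binomial series: exponent 11/8, x = \frac{3}{5}). Exact value: \frac{4}{3} \cdot \left(\frac{2}{5}\right)^{\frac{11}{8}}.

The tell: t_0 = \frac{4}{3} here, and the factor k + 1/2 cancels (top and bottom), leaving prefactor 4/3.
Term ratio: r(k) = \frac{3}{5} * (k-\frac{11}{8}) / [(k+1)] ; factor over Q: parameters, x = \frac{3}{5}, and C = \frac{4}{3}.


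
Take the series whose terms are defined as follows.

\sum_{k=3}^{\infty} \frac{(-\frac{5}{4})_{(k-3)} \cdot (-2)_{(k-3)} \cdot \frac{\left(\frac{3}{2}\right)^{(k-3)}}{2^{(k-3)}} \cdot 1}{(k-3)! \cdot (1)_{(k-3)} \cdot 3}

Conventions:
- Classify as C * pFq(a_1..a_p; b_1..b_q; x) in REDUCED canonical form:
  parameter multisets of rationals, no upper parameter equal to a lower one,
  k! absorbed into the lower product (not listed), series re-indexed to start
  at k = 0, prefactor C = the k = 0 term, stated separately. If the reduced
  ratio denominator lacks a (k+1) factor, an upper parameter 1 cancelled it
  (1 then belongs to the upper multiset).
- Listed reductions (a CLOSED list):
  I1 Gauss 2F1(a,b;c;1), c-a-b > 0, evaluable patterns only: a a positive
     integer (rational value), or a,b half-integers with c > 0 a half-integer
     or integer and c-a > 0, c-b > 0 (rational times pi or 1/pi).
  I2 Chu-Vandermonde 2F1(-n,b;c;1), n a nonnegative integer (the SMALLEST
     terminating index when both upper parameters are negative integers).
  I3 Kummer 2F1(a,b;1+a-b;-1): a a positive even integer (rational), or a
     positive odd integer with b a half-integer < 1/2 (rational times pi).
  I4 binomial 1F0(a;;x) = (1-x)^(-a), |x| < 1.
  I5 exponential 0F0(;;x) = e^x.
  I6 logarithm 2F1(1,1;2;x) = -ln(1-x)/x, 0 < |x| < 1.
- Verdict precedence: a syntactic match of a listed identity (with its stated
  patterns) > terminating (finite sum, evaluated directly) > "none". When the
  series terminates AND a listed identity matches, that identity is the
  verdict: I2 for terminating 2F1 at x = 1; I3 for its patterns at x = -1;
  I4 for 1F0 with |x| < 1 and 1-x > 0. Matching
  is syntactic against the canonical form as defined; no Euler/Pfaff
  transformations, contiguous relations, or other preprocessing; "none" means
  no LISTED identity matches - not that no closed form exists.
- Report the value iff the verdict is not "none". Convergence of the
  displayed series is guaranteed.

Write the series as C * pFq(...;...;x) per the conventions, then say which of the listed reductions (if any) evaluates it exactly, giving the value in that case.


The tell: t_0 being \frac{1}{3}, the two k-th powers (C = 1/3, x = 3/4) combine into one argument.
Consecutive-term ratio: r(k) = \frac{3}{4} * (k-2) (k-\frac{5}{4}) / [(k+1) (k+1)] - rational in k. x = \frac{3}{4}; t_0 = \frac{1}{3}; negate the roots.

This is \frac{1}{3} * 2F1(-2, -\frac{5}{4}; 1; \frac{3}{4}) in reduced canonical form. Verdict: terminating - no listed pattern fits, but -2 in the upper list cuts the series at k = 2; direct evaluation. Hence: \frac{1517}{1536}.


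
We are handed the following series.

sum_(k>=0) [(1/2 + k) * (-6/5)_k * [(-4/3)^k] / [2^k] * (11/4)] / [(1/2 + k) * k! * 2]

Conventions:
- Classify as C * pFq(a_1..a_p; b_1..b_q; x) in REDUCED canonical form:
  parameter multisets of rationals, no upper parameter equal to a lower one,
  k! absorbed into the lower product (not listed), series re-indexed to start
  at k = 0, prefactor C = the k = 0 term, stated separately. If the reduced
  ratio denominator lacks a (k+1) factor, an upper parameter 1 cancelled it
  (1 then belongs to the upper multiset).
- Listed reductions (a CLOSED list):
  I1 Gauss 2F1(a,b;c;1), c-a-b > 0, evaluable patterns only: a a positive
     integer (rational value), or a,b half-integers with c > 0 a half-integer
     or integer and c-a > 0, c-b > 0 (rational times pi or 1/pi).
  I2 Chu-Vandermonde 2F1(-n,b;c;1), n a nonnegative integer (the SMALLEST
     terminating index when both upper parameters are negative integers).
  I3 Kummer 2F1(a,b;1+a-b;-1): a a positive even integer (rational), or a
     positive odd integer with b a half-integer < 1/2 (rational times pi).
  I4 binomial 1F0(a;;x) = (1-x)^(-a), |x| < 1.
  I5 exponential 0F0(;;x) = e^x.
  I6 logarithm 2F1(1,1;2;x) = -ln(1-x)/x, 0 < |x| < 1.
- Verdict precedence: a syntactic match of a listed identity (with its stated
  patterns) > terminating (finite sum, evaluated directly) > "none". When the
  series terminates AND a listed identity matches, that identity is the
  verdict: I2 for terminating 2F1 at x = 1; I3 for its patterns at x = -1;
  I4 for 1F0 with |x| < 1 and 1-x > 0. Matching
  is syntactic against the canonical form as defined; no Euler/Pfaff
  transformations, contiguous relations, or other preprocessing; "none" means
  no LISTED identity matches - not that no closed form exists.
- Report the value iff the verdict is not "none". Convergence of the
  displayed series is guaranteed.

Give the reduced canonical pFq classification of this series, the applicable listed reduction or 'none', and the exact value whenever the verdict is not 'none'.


Key step: with t_0 = 11/8, the two k-th powers (C = 11/8) combine into one argument.
Ratio: r(k) = (-2/3) * (k-6/5) / [(k+1)] - rational in k, leading ratio (-2/3); with t_0 = 11/8, classification follows.

Canonical form: C = 11/8 times 1F0 with upper {-6/5}, lower {-}, x = -2/3. Verdict (x = -2/3): binomial (I4) applies (the 1F0 binomial series: exponent 6/5, x = -2/3). Sum: (11/8) * (5/3)^(6/5).
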